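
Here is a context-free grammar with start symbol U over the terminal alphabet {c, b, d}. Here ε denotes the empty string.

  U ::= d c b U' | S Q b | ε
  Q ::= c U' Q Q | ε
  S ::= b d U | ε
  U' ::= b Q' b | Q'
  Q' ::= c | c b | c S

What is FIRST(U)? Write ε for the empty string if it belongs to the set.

FIRST(Q) = {ε, c}
FIRST(S) = {ε, b}
FIRST(Q') = {c}
FIRST(U) = {ε, b, c, d}  (via S Q b)
FIRST(U') = {b, c}  (via Q')

{ε, b, c, d}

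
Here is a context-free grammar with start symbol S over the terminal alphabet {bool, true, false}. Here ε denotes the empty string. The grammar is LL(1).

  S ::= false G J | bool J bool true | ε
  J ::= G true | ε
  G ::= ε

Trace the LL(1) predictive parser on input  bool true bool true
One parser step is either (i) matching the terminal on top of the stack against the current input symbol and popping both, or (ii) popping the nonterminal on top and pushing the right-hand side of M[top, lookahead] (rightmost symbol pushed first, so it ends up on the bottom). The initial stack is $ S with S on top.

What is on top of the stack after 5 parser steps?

bool

step 1: stack=$ S  input=bool true bool true $  — expand S ::= bool J bool true
step 2: stack=$ true bool J bool  input=bool true bool true $  — match bool
step 3: stack=$ true bool J  input=true bool true $  — expand J ::= G true
step 4: stack=$ true bool true G  input=true bool true $  — expand G ::= ε
step 5: stack=$ true bool true  input=true bool true $  — match true
Stack after step 5: $ true bool (top = bool).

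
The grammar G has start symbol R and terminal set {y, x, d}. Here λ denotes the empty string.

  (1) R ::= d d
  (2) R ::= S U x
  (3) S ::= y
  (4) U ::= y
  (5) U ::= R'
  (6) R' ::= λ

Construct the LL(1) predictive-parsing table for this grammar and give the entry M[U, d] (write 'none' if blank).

none

FIRST(S) = {y}
FIRST(R') = {λ}
FIRST(R) = {d, y}  (via S U x)
FIRST(U) = {λ, y}  (via R')
FOLLOW(R) includes $ since R is the start symbol.
FOLLOW(U): in R::=S U x, U is followed by x with FIRST {x}. Thus FOLLOW(U) = {x}.
For U ::= y: FIRST(y) = {y}, so it goes in M[U, t] for t ∈ {y}.
For U ::= R': FIRST(R') = {λ}, so it goes in M[U, t] for t ∈ {}; since λ ∈ FIRST, also for every t ∈ FOLLOW(U) = {x}.
None of these place a production in M[U, d].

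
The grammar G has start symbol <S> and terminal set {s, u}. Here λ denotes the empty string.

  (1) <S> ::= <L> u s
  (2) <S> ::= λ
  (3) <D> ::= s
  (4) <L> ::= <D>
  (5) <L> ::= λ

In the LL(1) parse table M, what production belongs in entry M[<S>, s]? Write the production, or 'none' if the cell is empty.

<S> ::= <L> u s

FIRST(<D>) = {s}
FIRST(<L>) = {λ, s}  (via <D>)
FIRST(<S>) = {λ, s, u}  (via <L> u s)
FOLLOW(<S>) includes $ since <S> is the start symbol.
FOLLOW(<S>): <S> appears on no right-hand side. Thus FOLLOW(<S>) = {$}.
For <S> ::= <L> u s: FIRST(<L> u s) = {s, u}, so it goes in M[<S>, t] for t ∈ {s, u}.
For <S> ::= λ: FIRST(λ) = {λ}, so it goes in M[<S>, t] for t ∈ {}; since λ ∈ FIRST, also for every t ∈ FOLLOW(<S>) = {$}.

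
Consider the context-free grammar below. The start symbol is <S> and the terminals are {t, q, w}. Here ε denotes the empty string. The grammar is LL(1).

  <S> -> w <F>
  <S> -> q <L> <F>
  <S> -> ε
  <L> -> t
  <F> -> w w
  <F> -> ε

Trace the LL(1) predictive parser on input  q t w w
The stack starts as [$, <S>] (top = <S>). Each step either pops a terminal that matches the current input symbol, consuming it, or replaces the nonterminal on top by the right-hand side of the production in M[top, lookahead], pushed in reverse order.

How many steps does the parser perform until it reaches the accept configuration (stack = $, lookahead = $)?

7

step 1: stack=$ <S>  input=q t w w $  — expand <S> -> q <L> <F>
step 2: stack=$ <F> <L> q  input=q t w w $  — match q
step 3: stack=$ <F> <L>  input=t w w $  — expand <L> -> t
step 4: stack=$ <F> t  input=t w w $  — match t
step 5: stack=$ <F>  input=w w $  — expand <F> -> w w
step 6: stack=$ w w  input=w w $  — match w
step 7: stack=$ w  input=w $  — match w
Accept reached after 7 steps.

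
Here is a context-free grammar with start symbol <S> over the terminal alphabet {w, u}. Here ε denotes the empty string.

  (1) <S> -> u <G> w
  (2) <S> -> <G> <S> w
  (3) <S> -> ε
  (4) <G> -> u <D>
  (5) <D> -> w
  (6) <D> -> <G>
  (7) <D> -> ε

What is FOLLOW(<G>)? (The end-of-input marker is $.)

{u, w}

FIRST(<G>) = {u}
FIRST(<S>) = {ε, u}  (via <G> <S> w)
FIRST(<D>) = {ε, u, w}  (via <G>)
FOLLOW(<S>) includes $ since <S> is the start symbol.
FOLLOW(<S>): in <S>-><G> <S> w, <S> is followed by w with FIRST {w}. Thus FOLLOW(<S>) = {$, w}.
FOLLOW(<G>): in <S>->u <G> w, <G> is followed by w with FIRST {w}; in <S>-><G> <S> w, <G> is followed by <S> w with FIRST {u, w}; in <D>-><G>, the suffix after <G> is empty, so FOLLOW(<G>) ⊇ FOLLOW(<D>) = {u, w}. Thus FOLLOW(<G>) = {u, w}.
FOLLOW(<D>): in <G>->u <D>, the suffix after <D> is empty, so FOLLOW(<D>) ⊇ FOLLOW(<G>) = {u, w}. Thus FOLLOW(<D>) = {u, w}.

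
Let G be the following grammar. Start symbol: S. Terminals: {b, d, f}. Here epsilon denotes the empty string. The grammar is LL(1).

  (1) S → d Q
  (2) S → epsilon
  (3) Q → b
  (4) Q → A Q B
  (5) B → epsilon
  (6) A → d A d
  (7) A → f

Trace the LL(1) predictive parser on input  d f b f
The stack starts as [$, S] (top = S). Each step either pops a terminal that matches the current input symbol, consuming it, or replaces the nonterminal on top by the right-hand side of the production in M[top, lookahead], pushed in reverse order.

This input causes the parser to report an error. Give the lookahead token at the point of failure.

     Stack    Input      Action
  1  $ S      d f b f $  expand S → d Q
  2  $ Q d    d f b f $  match d
  3  $ Q      f b f $    expand Q → A Q B
  4  $ B Q A  f b f $    expand A → f
  5  $ B Q f  f b f $    match f
  6  $ B Q    b f $      expand Q → b
  7  $ B b    b f $      match b
  8  $ B      f $        error: M[B, f] is empty

f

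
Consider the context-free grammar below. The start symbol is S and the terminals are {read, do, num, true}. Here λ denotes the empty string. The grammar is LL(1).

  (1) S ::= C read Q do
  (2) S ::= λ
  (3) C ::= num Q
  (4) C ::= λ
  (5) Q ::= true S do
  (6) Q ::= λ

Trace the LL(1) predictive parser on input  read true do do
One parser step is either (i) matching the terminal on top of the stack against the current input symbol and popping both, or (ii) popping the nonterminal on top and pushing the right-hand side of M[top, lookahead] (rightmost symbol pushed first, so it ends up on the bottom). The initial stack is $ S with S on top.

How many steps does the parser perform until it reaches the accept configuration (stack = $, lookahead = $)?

     Stack           Input              Action
  1  $ S             read true do do $  expand S ::= C read Q do
  2  $ do Q read C   read true do do $  expand C ::= λ
  3  $ do Q read     read true do do $  match read
  4  $ do Q          true do do $       expand Q ::= true S do
  5  $ do do S true  true do do $       match true
  6  $ do do S       do do $            expand S ::= λ
  7  $ do do         do do $            match do
  8  $ do            do $               match do
Accept reached after 8 steps.

8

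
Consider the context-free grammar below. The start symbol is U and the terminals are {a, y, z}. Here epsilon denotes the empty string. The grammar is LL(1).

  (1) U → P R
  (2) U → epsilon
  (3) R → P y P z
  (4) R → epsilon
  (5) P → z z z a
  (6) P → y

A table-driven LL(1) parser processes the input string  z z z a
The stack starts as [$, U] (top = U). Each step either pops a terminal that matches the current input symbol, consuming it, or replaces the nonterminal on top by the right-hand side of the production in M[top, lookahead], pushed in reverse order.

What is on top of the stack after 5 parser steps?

     Stack        Input      Action
  1  $ U          z z z a $  expand U → P R
  2  $ R P        z z z a $  expand P → z z z a
  3  $ R a z z z  z z z a $  match z
  4  $ R a z z    z z a $    match z
  5  $ R a z      z a $      match z
Stack after step 5: $ R a (top = a).

a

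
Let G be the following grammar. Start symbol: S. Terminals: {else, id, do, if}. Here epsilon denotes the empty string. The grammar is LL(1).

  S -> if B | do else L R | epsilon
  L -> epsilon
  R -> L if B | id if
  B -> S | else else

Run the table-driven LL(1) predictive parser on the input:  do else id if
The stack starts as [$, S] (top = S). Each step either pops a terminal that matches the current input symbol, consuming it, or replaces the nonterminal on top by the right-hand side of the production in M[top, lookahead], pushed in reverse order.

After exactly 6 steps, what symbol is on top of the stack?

if

step 1: stack=$ S  input=do else id if $  — expand S -> do else L R
step 2: stack=$ R L else do  input=do else id if $  — match do
step 3: stack=$ R L else  input=else id if $  — match else
step 4: stack=$ R L  input=id if $  — expand L -> epsilon
step 5: stack=$ R  input=id if $  — expand R -> id if
step 6: stack=$ if id  input=id if $  — match id
Stack after step 6: $ if (top = if).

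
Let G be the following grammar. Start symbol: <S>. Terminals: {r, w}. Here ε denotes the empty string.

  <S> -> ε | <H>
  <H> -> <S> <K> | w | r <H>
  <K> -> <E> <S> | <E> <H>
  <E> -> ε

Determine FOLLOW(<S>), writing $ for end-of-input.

FIRST(<E>) = {ε}
FIRST(<S>) = {ε, r, w}  (via <H>)
FIRST(<H>) = {ε, r, w}  (via <S> <K>)
FIRST(<K>) = {ε, r, w}  (via <E> <S>, <E> <H>)
FOLLOW(<S>) includes $ since <S> is the start symbol.
FOLLOW(<S>): in <H>-><S> <K>, <S> is followed by <K> with FIRST {ε, r, w}; in <H>-><S> <K>, the suffix after <S> is nullable, so FOLLOW(<S>) ⊇ FOLLOW(<H>) = {$, r, w}; in <K>-><E> <S>, the suffix after <S> is empty, so FOLLOW(<S>) ⊇ FOLLOW(<K>) = {$, r, w}. Thus FOLLOW(<S>) = {$, r, w}.
FOLLOW(<H>): in <S>-><H>, the suffix after <H> is empty, so FOLLOW(<H>) ⊇ FOLLOW(<S>) = {$, r, w}; in <H>->r <H>, the suffix after <H> is empty (adds nothing new); in <K>-><E> <H>, the suffix after <H> is empty, so FOLLOW(<H>) ⊇ FOLLOW(<K>) = {$, r, w}. Thus FOLLOW(<H>) = {$, r, w}.
FOLLOW(<K>): in <H>-><S> <K>, the suffix after <K> is empty, so FOLLOW(<K>) ⊇ FOLLOW(<H>) = {$, r, w}. Thus FOLLOW(<K>) = {$, r, w}.
FOLLOW(<E>): in <K>-><E> <S>, <E> is followed by <S> with FIRST {ε, r, w}; in <K>-><E> <S>, the suffix after <E> is nullable, so FOLLOW(<E>) ⊇ FOLLOW(<K>) = {$, r, w}; in <K>-><E> <H>, <E> is followed by <H> with FIRST {ε, r, w}; in <K>-><E> <H>, the suffix after <E> is nullable, so FOLLOW(<E>) ⊇ FOLLOW(<K>) = {$, r, w}. Thus FOLLOW(<E>) = {$, r, w}.

{$, r, w}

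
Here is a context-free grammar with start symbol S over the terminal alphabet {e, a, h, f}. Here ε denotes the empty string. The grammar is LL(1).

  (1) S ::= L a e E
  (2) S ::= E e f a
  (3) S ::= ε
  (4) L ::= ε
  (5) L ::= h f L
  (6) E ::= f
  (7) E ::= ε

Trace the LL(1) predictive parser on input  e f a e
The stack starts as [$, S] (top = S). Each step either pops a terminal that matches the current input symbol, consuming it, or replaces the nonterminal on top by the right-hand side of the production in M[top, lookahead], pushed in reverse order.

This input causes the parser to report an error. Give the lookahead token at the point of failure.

e

step 1: stack=$ S  input=e f a e $  — expand S ::= E e f a
step 2: stack=$ a f e E  input=e f a e $  — expand E ::= ε
step 3: stack=$ a f e  input=e f a e $  — match e
step 4: stack=$ a f  input=f a e $  — match f
step 5: stack=$ a  input=a e $  — match a
step 6: stack=$  input=e $  — error: stack empty but input remains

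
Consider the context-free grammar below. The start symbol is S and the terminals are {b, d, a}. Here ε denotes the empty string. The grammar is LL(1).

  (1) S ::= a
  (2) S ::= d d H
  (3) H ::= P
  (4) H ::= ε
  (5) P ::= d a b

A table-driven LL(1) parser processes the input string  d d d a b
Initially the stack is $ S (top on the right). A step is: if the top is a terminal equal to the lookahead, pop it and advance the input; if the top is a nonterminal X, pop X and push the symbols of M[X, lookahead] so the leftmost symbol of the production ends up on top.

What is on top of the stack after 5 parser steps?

d

step 1: stack=$ S  input=d d d a b $  — expand S ::= d d H
step 2: stack=$ H d d  input=d d d a b $  — match d
step 3: stack=$ H d  input=d d a b $  — match d
step 4: stack=$ H  input=d a b $  — expand H ::= P
step 5: stack=$ P  input=d a b $  — expand P ::= d a b
Stack after step 5: $ b a d (top = d).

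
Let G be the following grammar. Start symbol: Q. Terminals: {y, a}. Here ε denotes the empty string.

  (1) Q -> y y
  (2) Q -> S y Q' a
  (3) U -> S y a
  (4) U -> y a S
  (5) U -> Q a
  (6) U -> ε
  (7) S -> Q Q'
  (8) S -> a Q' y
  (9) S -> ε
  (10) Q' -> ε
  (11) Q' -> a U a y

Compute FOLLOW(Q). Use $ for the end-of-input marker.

{$, a, y}

FIRST(Q'): from Q'->ε we get {ε}; from Q'->a U a y we get {a}. So FIRST(Q') = {ε, a}.
FIRST(Q): from Q->y y we get {y}; from Q->S y Q' a we get {a, y}. So FIRST(Q) = {a, y}.
FIRST(S): from S->Q Q' we get {a, y}; from S->a Q' y we get {a}; from S->ε we get {ε}. So FIRST(S) = {ε, a, y}.
FIRST(U): from U->S y a we get {a, y}; from U->y a S we get {y}; from U->Q a we get {a, y}; from U->ε we get {ε}. So FIRST(U) = {ε, a, y}.
FOLLOW(Q) includes $ since Q is the start symbol.
FOLLOW(U): in Q'->a U a y, U is followed by a y with FIRST {a}. Thus FOLLOW(U) = {a}.
FOLLOW(S): in Q->S y Q' a, S is followed by y Q' a with FIRST {y}; in U->S y a, S is followed by y a with FIRST {y}; in U->y a S, the suffix after S is empty, so FOLLOW(S) ⊇ FOLLOW(U) = {a}. Thus FOLLOW(S) = {a, y}.
FOLLOW(Q): in U->Q a, Q is followed by a with FIRST {a}; in S->Q Q', Q is followed by Q' with FIRST {ε, a}; in S->Q Q', the suffix after Q is nullable, so FOLLOW(Q) ⊇ FOLLOW(S) = {a, y}. Thus FOLLOW(Q) = {$, a, y}.
FOLLOW(Q'): in Q->S y Q' a, Q' is followed by a with FIRST {a}; in S->Q Q', the suffix after Q' is empty, so FOLLOW(Q') ⊇ FOLLOW(S) = {a, y}; in S->a Q' y, Q' is followed by y with FIRST {y}. Thus FOLLOW(Q') = {a, y}.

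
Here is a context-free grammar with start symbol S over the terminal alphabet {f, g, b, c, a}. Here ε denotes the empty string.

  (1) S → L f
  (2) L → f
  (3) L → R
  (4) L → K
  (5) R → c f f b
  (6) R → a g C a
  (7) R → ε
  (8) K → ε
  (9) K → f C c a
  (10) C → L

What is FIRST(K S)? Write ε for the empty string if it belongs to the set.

{a, c, f}

FIRST(R): from R→c f f b we get {c}; from R→a g C a we get {a}; from R→ε we get {ε}. So FIRST(R) = {ε, a, c}.
FIRST(K): from K→ε we get {ε}; from K→f C c a we get {f}. So FIRST(K) = {ε, f}.
FIRST(L): from L→f we get {f}; from L→R we get {ε, a, c}; from L→K we get {ε, f}. So FIRST(L) = {ε, a, c, f}.
FIRST(S): from S→L f we get {a, c, f}. So FIRST(S) = {a, c, f}.
FIRST(C): from C→L we get {ε, a, c, f}. So FIRST(C) = {ε, a, c, f}.
FIRST(K S): take FIRST of each symbol in turn, carrying on past any symbol whose FIRST contains ε; result {a, c, f}.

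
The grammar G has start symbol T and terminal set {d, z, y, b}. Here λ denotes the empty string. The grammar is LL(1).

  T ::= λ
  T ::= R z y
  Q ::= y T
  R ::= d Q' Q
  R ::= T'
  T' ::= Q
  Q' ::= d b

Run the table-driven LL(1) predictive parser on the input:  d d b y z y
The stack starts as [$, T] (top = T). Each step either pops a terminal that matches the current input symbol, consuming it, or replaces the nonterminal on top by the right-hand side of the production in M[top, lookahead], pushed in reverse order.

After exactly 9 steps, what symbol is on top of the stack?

     Stack         Input          Action
  1  $ T           d d b y z y $  expand T ::= R z y
  2  $ y z R       d d b y z y $  expand R ::= d Q' Q
  3  $ y z Q Q' d  d d b y z y $  match d
  4  $ y z Q Q'    d b y z y $    expand Q' ::= d b
  5  $ y z Q b d   d b y z y $    match d
  6  $ y z Q b     b y z y $      match b
  7  $ y z Q       y z y $        expand Q ::= y T
  8  $ y z T y     y z y $        match y
  9  $ y z T       z y $          expand T ::= λ
Stack after step 9: $ y z (top = z).

z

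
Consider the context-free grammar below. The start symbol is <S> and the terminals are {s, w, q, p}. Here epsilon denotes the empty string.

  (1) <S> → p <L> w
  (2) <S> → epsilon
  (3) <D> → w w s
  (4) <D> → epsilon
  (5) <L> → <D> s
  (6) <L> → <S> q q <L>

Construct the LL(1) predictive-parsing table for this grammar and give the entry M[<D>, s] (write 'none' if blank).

<D> → epsilon

FIRST(<S>) = {epsilon, p}
FIRST(<D>) = {epsilon, w}
FIRST(<L>) = {p, q, s, w}  (via <D> s, <S> q q <L>)
FOLLOW(<S>) includes $ since <S> is the start symbol.
FOLLOW(<D>): in <L>→<D> s, <D> is followed by s with FIRST {s}. Thus FOLLOW(<D>) = {s}.
For <D> → w w s: FIRST(w w s) = {w}, so it goes in M[<D>, t] for t ∈ {w}.
For <D> → epsilon: FIRST(epsilon) = {epsilon}, so it goes in M[<D>, t] for t ∈ {}; since epsilon ∈ FIRST, also for every t ∈ FOLLOW(<D>) = {s}.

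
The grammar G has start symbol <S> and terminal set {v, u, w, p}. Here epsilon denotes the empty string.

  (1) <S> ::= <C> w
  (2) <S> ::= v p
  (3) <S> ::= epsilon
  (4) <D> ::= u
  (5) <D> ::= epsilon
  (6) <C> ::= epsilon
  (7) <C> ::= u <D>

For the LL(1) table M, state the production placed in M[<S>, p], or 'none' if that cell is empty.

FIRST(<D>) = {epsilon, u}
FIRST(<C>) = {epsilon, u}
FIRST(<S>) = {epsilon, u, v, w}  (via <C> w)
FOLLOW(<S>) includes $ since <S> is the start symbol.
FOLLOW(<S>): <S> appears on no right-hand side. Thus FOLLOW(<S>) = {$}.
For <S> ::= <C> w: FIRST(<C> w) = {u, w}, so it goes in M[<S>, t] for t ∈ {u, w}.
For <S> ::= v p: FIRST(v p) = {v}, so it goes in M[<S>, t] for t ∈ {v}.
For <S> ::= epsilon: FIRST(epsilon) = {epsilon}, so it goes in M[<S>, t] for t ∈ {}; since epsilon ∈ FIRST, also for every t ∈ FOLLOW(<S>) = {$}.
None of these place a production in M[<S>, p].

none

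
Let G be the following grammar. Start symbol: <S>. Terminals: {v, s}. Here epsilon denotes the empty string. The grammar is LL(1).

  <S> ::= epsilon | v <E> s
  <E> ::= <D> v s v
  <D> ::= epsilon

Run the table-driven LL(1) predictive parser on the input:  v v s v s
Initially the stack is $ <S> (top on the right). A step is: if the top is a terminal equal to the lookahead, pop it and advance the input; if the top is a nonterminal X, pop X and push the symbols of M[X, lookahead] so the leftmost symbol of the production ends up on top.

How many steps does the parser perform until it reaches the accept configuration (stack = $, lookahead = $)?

     Stack          Input        Action
  1  $ <S>          v v s v s $  expand <S> ::= v <E> s
  2  $ s <E> v      v v s v s $  match v
  3  $ s <E>        v s v s $    expand <E> ::= <D> v s v
  4  $ s v s v <D>  v s v s $    expand <D> ::= epsilon
  5  $ s v s v      v s v s $    match v
  6  $ s v s        s v s $      match s
  7  $ s v          v s $        match v
  8  $ s            s $          match s
Accept reached after 8 steps.

8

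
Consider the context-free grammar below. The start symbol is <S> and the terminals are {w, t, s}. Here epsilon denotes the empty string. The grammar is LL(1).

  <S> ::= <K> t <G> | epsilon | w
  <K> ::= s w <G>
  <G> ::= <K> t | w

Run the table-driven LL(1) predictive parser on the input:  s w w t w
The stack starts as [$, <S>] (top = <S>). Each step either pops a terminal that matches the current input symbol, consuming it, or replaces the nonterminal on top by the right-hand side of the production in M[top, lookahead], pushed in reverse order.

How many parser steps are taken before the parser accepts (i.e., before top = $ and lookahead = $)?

step 1: stack=$ <S>  input=s w w t w $  — expand <S> ::= <K> t <G>
step 2: stack=$ <G> t <K>  input=s w w t w $  — expand <K> ::= s w <G>
step 3: stack=$ <G> t <G> w s  input=s w w t w $  — match s
step 4: stack=$ <G> t <G> w  input=w w t w $  — match w
step 5: stack=$ <G> t <G>  input=w t w $  — expand <G> ::= w
step 6: stack=$ <G> t w  input=w t w $  — match w
step 7: stack=$ <G> t  input=t w $  — match t
step 8: stack=$ <G>  input=w $  — expand <G> ::= w
step 9: stack=$ w  input=w $  — match w
Accept reached after 9 steps.

9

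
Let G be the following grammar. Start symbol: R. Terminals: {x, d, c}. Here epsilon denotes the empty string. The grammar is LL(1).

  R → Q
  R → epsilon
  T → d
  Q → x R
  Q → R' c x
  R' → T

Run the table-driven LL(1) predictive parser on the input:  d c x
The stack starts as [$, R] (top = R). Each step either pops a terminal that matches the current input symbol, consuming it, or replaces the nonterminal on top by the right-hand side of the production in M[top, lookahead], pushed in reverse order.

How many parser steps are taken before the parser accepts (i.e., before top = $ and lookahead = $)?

7

step 1: stack=$ R  input=d c x $  — expand R → Q
step 2: stack=$ Q  input=d c x $  — expand Q → R' c x
step 3: stack=$ x c R'  input=d c x $  — expand R' → T
step 4: stack=$ x c T  input=d c x $  — expand T → d
step 5: stack=$ x c d  input=d c x $  — match d
step 6: stack=$ x c  input=c x $  — match c
step 7: stack=$ x  input=x $  — match x
Accept reached after 7 steps.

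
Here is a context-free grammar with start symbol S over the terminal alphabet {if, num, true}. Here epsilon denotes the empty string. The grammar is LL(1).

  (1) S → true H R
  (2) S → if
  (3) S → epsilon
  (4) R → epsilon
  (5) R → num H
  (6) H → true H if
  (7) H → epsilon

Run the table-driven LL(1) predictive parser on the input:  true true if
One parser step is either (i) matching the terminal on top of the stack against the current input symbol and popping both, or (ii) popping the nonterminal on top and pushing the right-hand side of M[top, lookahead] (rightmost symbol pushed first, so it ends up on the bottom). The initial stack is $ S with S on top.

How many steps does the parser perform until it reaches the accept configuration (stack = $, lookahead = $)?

7

step 1: stack=$ S  input=true true if $  — expand S → true H R
step 2: stack=$ R H true  input=true true if $  — match true
step 3: stack=$ R H  input=true if $  — expand H → true H if
step 4: stack=$ R if H true  input=true if $  — match true
step 5: stack=$ R if H  input=if $  — expand H → epsilon
step 6: stack=$ R if  input=if $  — match if
step 7: stack=$ R  input=$  — expand R → epsilon
Accept reached after 7 steps.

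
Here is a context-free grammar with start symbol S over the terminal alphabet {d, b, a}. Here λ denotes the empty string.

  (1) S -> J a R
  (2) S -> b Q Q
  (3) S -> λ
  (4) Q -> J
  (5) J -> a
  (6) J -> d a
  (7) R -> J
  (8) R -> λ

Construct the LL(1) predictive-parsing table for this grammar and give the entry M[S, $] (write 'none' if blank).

S -> λ

FIRST(J) = {a, d}
FIRST(S) = {λ, a, b, d}  (via J a R)
FIRST(Q) = {a, d}  (via J)
FIRST(R) = {λ, a, d}  (via J)
FOLLOW(S) includes $ since S is the start symbol.
FOLLOW(S): S appears on no right-hand side. Thus FOLLOW(S) = {$}.
For S -> J a R: FIRST(J a R) = {a, d}, so it goes in M[S, t] for t ∈ {a, d}.
For S -> b Q Q: FIRST(b Q Q) = {b}, so it goes in M[S, t] for t ∈ {b}.
For S -> λ: FIRST(λ) = {λ}, so it goes in M[S, t] for t ∈ {}; since λ ∈ FIRST, also for every t ∈ FOLLOW(S) = {$}.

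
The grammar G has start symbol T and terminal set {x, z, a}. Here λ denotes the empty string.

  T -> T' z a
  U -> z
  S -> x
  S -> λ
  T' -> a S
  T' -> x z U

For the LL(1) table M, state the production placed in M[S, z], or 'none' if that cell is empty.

FIRST(U): from U->z we get {z}. So FIRST(U) = {z}.
FIRST(S): from S->x we get {x}; from S->λ we get {λ}. So FIRST(S) = {λ, x}.
FIRST(T'): from T'->a S we get {a}; from T'->x z U we get {x}. So FIRST(T') = {a, x}.
FIRST(T): from T->T' z a we get {a, x}. So FIRST(T) = {a, x}.
FOLLOW(T) includes $ since T is the start symbol.
FOLLOW(T'): in T->T' z a, T' is followed by z a with FIRST {z}. Thus FOLLOW(T') = {z}.
FOLLOW(S): in T'->a S, the suffix after S is empty, so FOLLOW(S) ⊇ FOLLOW(T') = {z}. Thus FOLLOW(S) = {z}.
For S -> x: FIRST(x) = {x}, so it goes in M[S, t] for t ∈ {x}.
For S -> λ: FIRST(λ) = {λ}, so it goes in M[S, t] for t ∈ {}; since λ ∈ FIRST, also for every t ∈ FOLLOW(S) = {z}.

S -> λ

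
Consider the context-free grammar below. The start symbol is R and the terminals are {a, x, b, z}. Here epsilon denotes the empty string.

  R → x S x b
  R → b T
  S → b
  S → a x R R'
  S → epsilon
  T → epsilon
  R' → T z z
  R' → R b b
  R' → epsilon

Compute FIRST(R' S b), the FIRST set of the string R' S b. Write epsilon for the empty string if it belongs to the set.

FIRST(R): from R→x S x b we get {x}; from R→b T we get {b}. So FIRST(R) = {b, x}.
FIRST(S): from S→b we get {b}; from S→a x R R' we get {a}; from S→epsilon we get {epsilon}. So FIRST(S) = {epsilon, a, b}.
FIRST(T): from T→epsilon we get {epsilon}. So FIRST(T) = {epsilon}.
FIRST(R'): from R'→T z z we get {z}; from R'→R b b we get {b, x}; from R'→epsilon we get {epsilon}. So FIRST(R') = {epsilon, b, x, z}.
FIRST(R' S b): take FIRST of each symbol in turn, carrying on past any symbol whose FIRST contains epsilon; result {a, b, x, z}.

{a, b, x, z}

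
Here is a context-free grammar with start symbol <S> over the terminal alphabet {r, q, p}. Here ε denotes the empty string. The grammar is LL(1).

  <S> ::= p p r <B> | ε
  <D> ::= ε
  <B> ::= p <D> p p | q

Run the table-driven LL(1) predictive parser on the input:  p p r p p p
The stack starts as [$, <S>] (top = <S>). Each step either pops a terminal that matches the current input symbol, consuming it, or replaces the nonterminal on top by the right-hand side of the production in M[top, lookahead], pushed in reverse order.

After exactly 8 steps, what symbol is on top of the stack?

step 1: stack=$ <S>  input=p p r p p p $  — expand <S> ::= p p r <B>
step 2: stack=$ <B> r p p  input=p p r p p p $  — match p
step 3: stack=$ <B> r p  input=p r p p p $  — match p
step 4: stack=$ <B> r  input=r p p p $  — match r
step 5: stack=$ <B>  input=p p p $  — expand <B> ::= p <D> p p
step 6: stack=$ p p <D> p  input=p p p $  — match p
step 7: stack=$ p p <D>  input=p p $  — expand <D> ::= ε
step 8: stack=$ p p  input=p p $  — match p
Stack after step 8: $ p (top = p).

p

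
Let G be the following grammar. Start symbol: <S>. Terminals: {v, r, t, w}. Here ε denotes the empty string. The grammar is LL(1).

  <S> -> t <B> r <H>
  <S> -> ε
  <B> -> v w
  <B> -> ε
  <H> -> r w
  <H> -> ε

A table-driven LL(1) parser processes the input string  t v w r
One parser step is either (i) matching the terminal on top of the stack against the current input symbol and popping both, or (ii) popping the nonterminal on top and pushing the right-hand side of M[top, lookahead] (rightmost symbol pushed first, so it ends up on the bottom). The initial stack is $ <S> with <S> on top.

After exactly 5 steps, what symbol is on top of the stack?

r

     Stack          Input      Action
  1  $ <S>          t v w r $  expand <S> -> t <B> r <H>
  2  $ <H> r <B> t  t v w r $  match t
  3  $ <H> r <B>    v w r $    expand <B> -> v w
  4  $ <H> r w v    v w r $    match v
  5  $ <H> r w      w r $      match w
Stack after step 5: $ <H> r (top = r).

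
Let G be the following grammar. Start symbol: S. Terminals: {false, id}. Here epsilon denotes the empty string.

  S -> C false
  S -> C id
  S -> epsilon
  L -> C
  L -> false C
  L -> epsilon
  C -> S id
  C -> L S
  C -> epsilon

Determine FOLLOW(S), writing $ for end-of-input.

{$, false, id}

FIRST(S) = {epsilon, false, id}  (via C false, C id)
FIRST(L) = {epsilon, false, id}  (via C)
FIRST(C) = {epsilon, false, id}  (via S id, L S)
FOLLOW(S) includes $ since S is the start symbol.
FOLLOW(S): in C->S id, S is followed by id with FIRST {id}; in C->L S, the suffix after S is empty, so FOLLOW(S) ⊇ FOLLOW(C) = {false, id}. Thus FOLLOW(S) = {$, false, id}.
FOLLOW(L): in C->L S, L is followed by S with FIRST {epsilon, false, id}; in C->L S, the suffix after L is nullable, so FOLLOW(L) ⊇ FOLLOW(C) = {false, id}. Thus FOLLOW(L) = {false, id}.
FOLLOW(C): in S->C false, C is followed by false with FIRST {false}; in S->C id, C is followed by id with FIRST {id}; in L->C, the suffix after C is empty, so FOLLOW(C) ⊇ FOLLOW(L) = {false, id}; in L->false C, the suffix after C is empty, so FOLLOW(C) ⊇ FOLLOW(L) = {false, id}. Thus FOLLOW(C) = {false, id}.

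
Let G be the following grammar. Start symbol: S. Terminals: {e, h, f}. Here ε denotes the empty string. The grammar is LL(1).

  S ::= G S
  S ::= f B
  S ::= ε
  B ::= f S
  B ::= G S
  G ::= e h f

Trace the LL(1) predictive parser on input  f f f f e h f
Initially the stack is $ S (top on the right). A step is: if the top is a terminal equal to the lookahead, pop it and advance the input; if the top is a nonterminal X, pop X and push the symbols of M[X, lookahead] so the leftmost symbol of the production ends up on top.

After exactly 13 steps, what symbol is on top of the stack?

step 1: stack=$ S  input=f f f f e h f $  — expand S ::= f B
step 2: stack=$ B f  input=f f f f e h f $  — match f
step 3: stack=$ B  input=f f f e h f $  — expand B ::= f S
step 4: stack=$ S f  input=f f f e h f $  — match f
step 5: stack=$ S  input=f f e h f $  — expand S ::= f B
step 6: stack=$ B f  input=f f e h f $  — match f
step 7: stack=$ B  input=f e h f $  — expand B ::= f S
step 8: stack=$ S f  input=f e h f $  — match f
step 9: stack=$ S  input=e h f $  — expand S ::= G S
step 10: stack=$ S G  input=e h f $  — expand G ::= e h f
step 11: stack=$ S f h e  input=e h f $  — match e
step 12: stack=$ S f h  input=h f $  — match h
step 13: stack=$ S f  input=f $  — match f
Stack after step 13: $ S (top = S).

S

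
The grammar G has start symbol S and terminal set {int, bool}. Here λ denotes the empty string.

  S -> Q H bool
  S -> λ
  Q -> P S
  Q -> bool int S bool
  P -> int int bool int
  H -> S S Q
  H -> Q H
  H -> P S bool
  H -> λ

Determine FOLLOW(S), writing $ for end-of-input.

FIRST(P) = {int}
FIRST(Q) = {bool, int}  (via P S)
FIRST(S) = {λ, bool, int}  (via Q H bool)
FIRST(H) = {λ, bool, int}  (via S S Q, Q H, P S bool)
FOLLOW(S) includes $ since S is the start symbol.
FOLLOW(H): in S->Q H bool, H is followed by bool with FIRST {bool}; in H->Q H, the suffix after H is empty (adds nothing new). Thus FOLLOW(H) = {bool}.
FOLLOW(Q): in S->Q H bool, Q is followed by H bool with FIRST {bool, int}; in H->S S Q, the suffix after Q is empty, so FOLLOW(Q) ⊇ FOLLOW(H) = {bool}; in H->Q H, Q is followed by H with FIRST {λ, bool, int}; in H->Q H, the suffix after Q is nullable, so FOLLOW(Q) ⊇ FOLLOW(H) = {bool}. Thus FOLLOW(Q) = {bool, int}.
FOLLOW(S): in Q->P S, the suffix after S is empty, so FOLLOW(S) ⊇ FOLLOW(Q) = {bool, int}; in Q->bool int S bool, S is followed by bool with FIRST {bool}; in H->S S Q (occurrence 1), S is followed by S Q with FIRST {bool, int}; in H->S S Q (occurrence 2), S is followed by Q with FIRST {bool, int}; in H->P S bool, S is followed by bool with FIRST {bool}. Thus FOLLOW(S) = {$, bool, int}.
FOLLOW(P): in Q->P S, P is followed by S with FIRST {λ, bool, int}; in Q->P S, the suffix after P is nullable, so FOLLOW(P) ⊇ FOLLOW(Q) = {bool, int}; in H->P S bool, P is followed by S bool with FIRST {bool, int}. Thus FOLLOW(P) = {bool, int}.

{$, bool, int}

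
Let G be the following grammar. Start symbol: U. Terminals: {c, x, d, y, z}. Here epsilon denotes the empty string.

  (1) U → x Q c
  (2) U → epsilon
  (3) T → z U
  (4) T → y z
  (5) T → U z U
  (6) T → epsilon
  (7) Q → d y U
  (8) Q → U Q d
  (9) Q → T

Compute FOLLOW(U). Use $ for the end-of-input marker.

FIRST(U) = {epsilon, x}
FIRST(T) = {epsilon, x, y, z}  (via U z U)
FIRST(Q) = {epsilon, d, x, y, z}  (via U Q d, T)
FOLLOW(U) includes $ since U is the start symbol.
FOLLOW(Q): in U→x Q c, Q is followed by c with FIRST {c}; in Q→U Q d, Q is followed by d with FIRST {d}. Thus FOLLOW(Q) = {c, d}.
FOLLOW(T): in Q→T, the suffix after T is empty, so FOLLOW(T) ⊇ FOLLOW(Q) = {c, d}. Thus FOLLOW(T) = {c, d}.
FOLLOW(U): in T→z U, the suffix after U is empty, so FOLLOW(U) ⊇ FOLLOW(T) = {c, d}; in T→U z U (occurrence 1), U is followed by z U with FIRST {z}; in T→U z U (occurrence 2), the suffix after U is empty, so FOLLOW(U) ⊇ FOLLOW(T) = {c, d}; in Q→d y U, the suffix after U is empty, so FOLLOW(U) ⊇ FOLLOW(Q) = {c, d}; in Q→U Q d, U is followed by Q d with FIRST {d, x, y, z}. Thus FOLLOW(U) = {$, c, d, x, y, z}.

{$, c, d, x, y, z}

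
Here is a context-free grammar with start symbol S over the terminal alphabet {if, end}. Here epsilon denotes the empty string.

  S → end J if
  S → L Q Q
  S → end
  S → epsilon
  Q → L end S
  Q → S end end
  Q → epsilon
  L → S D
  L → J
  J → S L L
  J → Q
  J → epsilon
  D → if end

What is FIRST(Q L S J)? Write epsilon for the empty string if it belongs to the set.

{epsilon, end, if}

FIRST(D) = {if}
FIRST(S) = {epsilon, end, if}  (via L Q Q)
FIRST(Q) = {epsilon, end, if}  (via L end S, S end end)
FIRST(L) = {epsilon, end, if}  (via S D, J)
FIRST(J) = {epsilon, end, if}  (via S L L, Q)
FIRST(Q L S J): take FIRST of each symbol in turn, carrying on past any symbol whose FIRST contains epsilon; result {epsilon, end, if}.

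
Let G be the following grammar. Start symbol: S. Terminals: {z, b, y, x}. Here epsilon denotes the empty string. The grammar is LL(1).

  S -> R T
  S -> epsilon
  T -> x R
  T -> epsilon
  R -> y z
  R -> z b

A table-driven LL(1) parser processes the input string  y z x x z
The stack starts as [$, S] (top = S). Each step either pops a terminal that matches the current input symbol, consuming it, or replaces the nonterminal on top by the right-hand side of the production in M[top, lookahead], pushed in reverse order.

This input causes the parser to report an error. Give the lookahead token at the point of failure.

     Stack    Input        Action
  1  $ S      y z x x z $  expand S -> R T
  2  $ T R    y z x x z $  expand R -> y z
  3  $ T z y  y z x x z $  match y
  4  $ T z    z x x z $    match z
  5  $ T      x x z $      expand T -> x R
  6  $ R x    x x z $      match x
  7  $ R      x z $        error: M[R, x] is empty

x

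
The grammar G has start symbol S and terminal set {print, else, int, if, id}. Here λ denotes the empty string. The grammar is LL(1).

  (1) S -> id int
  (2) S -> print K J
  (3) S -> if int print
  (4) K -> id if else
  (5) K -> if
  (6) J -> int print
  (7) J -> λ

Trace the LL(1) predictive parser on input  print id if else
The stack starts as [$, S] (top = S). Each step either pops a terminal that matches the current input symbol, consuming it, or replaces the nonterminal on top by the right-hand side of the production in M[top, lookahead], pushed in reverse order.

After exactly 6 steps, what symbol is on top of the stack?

step 1: stack=$ S  input=print id if else $  — expand S -> print K J
step 2: stack=$ J K print  input=print id if else $  — match print
step 3: stack=$ J K  input=id if else $  — expand K -> id if else
step 4: stack=$ J else if id  input=id if else $  — match id
step 5: stack=$ J else if  input=if else $  — match if
step 6: stack=$ J else  input=else $  — match else
Stack after step 6: $ J (top = J).

J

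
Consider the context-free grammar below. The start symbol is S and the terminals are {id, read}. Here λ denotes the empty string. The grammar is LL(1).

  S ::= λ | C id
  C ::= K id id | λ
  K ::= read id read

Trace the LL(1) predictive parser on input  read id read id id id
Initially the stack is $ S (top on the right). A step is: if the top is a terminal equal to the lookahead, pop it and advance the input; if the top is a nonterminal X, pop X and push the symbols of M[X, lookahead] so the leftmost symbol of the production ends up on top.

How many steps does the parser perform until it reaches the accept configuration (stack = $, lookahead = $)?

step 1: stack=$ S  input=read id read id id id $  — expand S ::= C id
step 2: stack=$ id C  input=read id read id id id $  — expand C ::= K id id
step 3: stack=$ id id id K  input=read id read id id id $  — expand K ::= read id read
step 4: stack=$ id id id read id read  input=read id read id id id $  — match read
step 5: stack=$ id id id read id  input=id read id id id $  — match id
step 6: stack=$ id id id read  input=read id id id $  — match read
step 7: stack=$ id id id  input=id id id $  — match id
step 8: stack=$ id id  input=id id $  — match id
step 9: stack=$ id  input=id $  — match id
Accept reached after 9 steps.

9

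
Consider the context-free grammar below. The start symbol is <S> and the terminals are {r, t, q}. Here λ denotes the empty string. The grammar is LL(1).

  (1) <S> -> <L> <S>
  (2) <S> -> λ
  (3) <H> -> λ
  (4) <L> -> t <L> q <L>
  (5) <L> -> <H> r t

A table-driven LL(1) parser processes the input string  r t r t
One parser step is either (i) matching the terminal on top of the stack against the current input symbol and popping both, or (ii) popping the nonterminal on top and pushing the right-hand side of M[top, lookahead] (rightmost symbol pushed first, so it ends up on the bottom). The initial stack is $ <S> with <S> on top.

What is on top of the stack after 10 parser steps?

step 1: stack=$ <S>  input=r t r t $  — expand <S> -> <L> <S>
step 2: stack=$ <S> <L>  input=r t r t $  — expand <L> -> <H> r t
step 3: stack=$ <S> t r <H>  input=r t r t $  — expand <H> -> λ
step 4: stack=$ <S> t r  input=r t r t $  — match r
step 5: stack=$ <S> t  input=t r t $  — match t
step 6: stack=$ <S>  input=r t $  — expand <S> -> <L> <S>
step 7: stack=$ <S> <L>  input=r t $  — expand <L> -> <H> r t
step 8: stack=$ <S> t r <H>  input=r t $  — expand <H> -> λ
step 9: stack=$ <S> t r  input=r t $  — match r
step 10: stack=$ <S> t  input=t $  — match t
Stack after step 10: $ <S> (top = <S>).

<S>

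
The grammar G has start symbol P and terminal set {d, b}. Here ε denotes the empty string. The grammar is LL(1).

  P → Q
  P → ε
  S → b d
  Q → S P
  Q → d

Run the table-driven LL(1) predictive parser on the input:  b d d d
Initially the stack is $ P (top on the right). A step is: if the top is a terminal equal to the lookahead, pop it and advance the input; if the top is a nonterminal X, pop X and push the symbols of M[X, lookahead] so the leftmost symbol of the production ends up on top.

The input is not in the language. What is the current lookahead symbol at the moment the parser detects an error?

     Stack    Input      Action
  1  $ P      b d d d $  expand P → Q
  2  $ Q      b d d d $  expand Q → S P
  3  $ P S    b d d d $  expand S → b d
  4  $ P d b  b d d d $  match b
  5  $ P d    d d d $    match d
  6  $ P      d d $      expand P → Q
  7  $ Q      d d $      expand Q → d
  8  $ d      d d $      match d
  9  $        d $        error: stack empty but input remains

d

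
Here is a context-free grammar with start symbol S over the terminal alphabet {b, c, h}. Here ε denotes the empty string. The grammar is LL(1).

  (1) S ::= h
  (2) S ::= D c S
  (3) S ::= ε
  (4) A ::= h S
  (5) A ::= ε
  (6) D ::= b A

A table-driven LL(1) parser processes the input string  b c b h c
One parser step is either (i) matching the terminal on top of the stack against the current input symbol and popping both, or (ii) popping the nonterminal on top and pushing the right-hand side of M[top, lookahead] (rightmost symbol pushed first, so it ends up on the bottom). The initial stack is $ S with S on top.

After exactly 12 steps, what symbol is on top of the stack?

S

      Stack      Input        Action
   1  $ S        b c b h c $  expand S ::= D c S
   2  $ S c D    b c b h c $  expand D ::= b A
   3  $ S c A b  b c b h c $  match b
   4  $ S c A    c b h c $    expand A ::= ε
   5  $ S c      c b h c $    match c
   6  $ S        b h c $      expand S ::= D c S
   7  $ S c D    b h c $      expand D ::= b A
   8  $ S c A b  b h c $      match b
   9  $ S c A    h c $        expand A ::= h S
  10  $ S c S h  h c $        match h
  11  $ S c S    c $          expand S ::= ε
  12  $ S c      c $          match c
Stack after step 12: $ S (top = S).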